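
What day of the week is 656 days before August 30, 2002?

Sunday

First find the weekday of Aug 30, 2002. Doomsday rule: the anchor day for the 2000s is Tuesday. For year 02: 2÷12 = 0 r 2, and 2÷4 = 0, so 0+2+0 = 2.
Tuesday + 2 ≡ Thursday — that's 2002's doomsday.
In August the doomsday date is Aug 8.
Aug 30 is 22 days after Aug 8; 22 mod 7 = 1, so Thursday + 1 = Friday.
656 mod 7 = 5, so 656 days before a Friday is Friday − 5 = Sunday.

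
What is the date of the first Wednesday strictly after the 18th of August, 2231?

August 24, 2231

Aug 18, 2231 is a Thursday.
From Thursday to the next Wednesday is 6 days.
Aug 18, 2231 + 6 = Aug 24, 2231.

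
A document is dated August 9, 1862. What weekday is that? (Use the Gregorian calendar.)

Saturday

Doomsday rule: the anchor day for the 1800s is Friday. For year 62: 62÷12 = 5 r 2, and 2÷4 = 0, so 5+2+0 = 7.
Friday + 7 ≡ Friday — that's 1862's doomsday.
In August the doomsday date is Aug 8.
Aug 9 is 1 day after Aug 8; 1 mod 7 = 1, so Friday + 1 = Saturday.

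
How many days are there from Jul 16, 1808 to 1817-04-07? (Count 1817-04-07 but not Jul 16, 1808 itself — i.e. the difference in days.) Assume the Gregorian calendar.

3187

Jul 16, 1808 → Jul 16, 1809: 365 days.
Jul 16, 1809 → Jul 16, 1810: 365 days.
Jul 16, 1810 → Jul 16, 1811: 365 days.
Jul 16, 1811 → Jul 16, 1812: 366 days (Feb 29, 1812 is in that span).
Jul 16, 1812 → Jul 16, 1813: 365 days.
Jul 16, 1813 → Jul 16, 1814: 365 days.
Jul 16, 1814 → Jul 16, 1815: 365 days.
Jul 16, 1815 → Jul 16, 1816: 366 days (Feb 29, 1816 is in that span).
Jul 16, 1816 → Aug 16, 1816: 31 days (July has 31).
Aug 16, 1816 → Sep 16, 1816: 31 days (August has 31).
Sep 16, 1816 → Oct 16, 1816: 30 days (September has 30).
Oct 16, 1816 → Nov 16, 1816: 31 days (October has 31).
Nov 16, 1816 → Dec 16, 1816: 30 days (November has 30).
Dec 16, 1816 → Jan 16, 1817: 31 days (December has 31).
Jan 16, 1817 → Feb 16, 1817: 31 days (January has 31).
Feb 16, 1817 → Mar 16, 1817: 28 days (February has 28).
Mar 16, 1817 → Apr 7, 1817: 22 days.
Total: 3187 days.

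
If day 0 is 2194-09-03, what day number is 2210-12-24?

Sep 3, 2194 → Sep 3, 2195: 365 days.
Sep 3, 2195 → Sep 3, 2196: 366 days (Feb 29, 2196 is in that span).
Sep 3, 2196 → Sep 3, 2197: 365 days.
Sep 3, 2197 → Sep 3, 2198: 365 days.
Sep 3, 2198 → Sep 3, 2199: 365 days.
Sep 3, 2199 → Sep 3, 2200: 365 days.
Sep 3, 2200 → Sep 3, 2201: 365 days.
Sep 3, 2201 → Sep 3, 2202: 365 days.
Sep 3, 2202 → Sep 3, 2203: 365 days.
Sep 3, 2203 → Sep 3, 2204: 366 days (Feb 29, 2204 is in that span).
Sep 3, 2204 → Sep 3, 2205: 365 days.
Sep 3, 2205 → Sep 3, 2206: 365 days.
Sep 3, 2206 → Sep 3, 2207: 365 days.
Sep 3, 2207 → Sep 3, 2208: 366 days (Feb 29, 2208 is in that span).
Sep 3, 2208 → Sep 3, 2209: 365 days.
Sep 3, 2209 → Sep 3, 2210: 365 days.
Sep 3, 2210 → Oct 3, 2210: 30 days (September has 30).
Oct 3, 2210 → Nov 3, 2210: 31 days (October has 31).
Nov 3, 2210 → Dec 3, 2210: 30 days (November has 30).
Dec 3, 2210 → Dec 24, 2210: 21 days.
Total: 5955 days.

5955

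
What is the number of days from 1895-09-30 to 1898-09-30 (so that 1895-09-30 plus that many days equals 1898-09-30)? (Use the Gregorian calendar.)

1096

Sep 30, 1895 → Sep 30, 1896: 366 days (Feb 29, 1896 is in that span).
Sep 30, 1896 → Sep 30, 1897: 365 days.
Sep 30, 1897 → Oct 30, 1897: 30 days (September has 30).
Oct 30, 1897 → Nov 30, 1897: 31 days (October has 31).
Nov 30, 1897 → Dec 30, 1897: 30 days (November has 30).
Dec 30, 1897 → Jan 30, 1898: 31 days (December has 31).
Jan 30, 1898 → Feb 28, 1898: 29 days (January has 31).
Feb 28, 1898 → Mar 28, 1898: 28 days (February has 28).
Mar 28, 1898 → Apr 28, 1898: 31 days (March has 31).
Apr 28, 1898 → May 28, 1898: 30 days (April has 30).
May 28, 1898 → Jun 28, 1898: 31 days (May has 31).
Jun 28, 1898 → Jul 28, 1898: 30 days (June has 30).
Jul 28, 1898 → Aug 28, 1898: 31 days (July has 31).
Aug 28, 1898 → Sep 28, 1898: 31 days (August has 31).
Sep 28, 1898 → Sep 30, 1898: 2 days.
Total: 1096 days.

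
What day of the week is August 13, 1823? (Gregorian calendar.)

Doomsday rule: the anchor day for the 1800s is Friday. For year 23: 23÷12 = 1 r 11, and 11÷4 = 2, so 1+11+2 = 14.
Friday + 14 ≡ Friday — that's 1823's doomsday.
In August the doomsday date is Aug 8.
Aug 13 is 5 days after Aug 8; 5 mod 7 = 5, so Friday + 5 = Wednesday.

Wednesday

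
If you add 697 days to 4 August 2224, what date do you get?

July 2, 2226

+365 (one year) → Aug 4, 2225 (332 left).
Aug has 31 days: +28 → Sep 1, 2225 (304 left).
Sep has 30 days: +30 → Oct 1, 2225 (274 left).
Oct has 31 days: +31 → Nov 1, 2225 (243 left).
Nov has 30 days: +30 → Dec 1, 2225 (213 left).
Dec has 31 days: +31 → Jan 1, 2226 (182 left).
Jan has 31 days: +31 → Feb 1, 2226 (151 left).
Feb has 28 days: +28 → Mar 1, 2226 (123 left).
Mar has 31 days: +31 → Apr 1, 2226 (92 left).
Apr has 30 days: +30 → May 1, 2226 (62 left).
May has 31 days: +31 → Jun 1, 2226 (31 left).
Jun has 30 days: +30 → Jul 1, 2226 (1 left).
+1 → Jul 2, 2226.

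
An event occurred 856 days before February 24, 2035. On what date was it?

October 21, 2032

−365 (one year) → Feb 24, 2034 (491 left).
−365 (one year) → Feb 24, 2033 (126 left).
−24 → Jan 31, 2033 (end of Jan, 31 days; 102 left).
−31 → Dec 31, 2032 (end of Dec, 31 days; 71 left).
−31 → Nov 30, 2032 (end of Nov, 30 days; 40 left).
−30 → Oct 31, 2032 (end of Oct, 31 days; 10 left).
−10 → Oct 21, 2032.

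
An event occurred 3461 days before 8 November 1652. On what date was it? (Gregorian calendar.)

−366 (one year; includes Feb 29, 1652) → Nov 8, 1651 (3095 left).
−365 (one year) → Nov 8, 1650 (2730 left).
−365 (one year) → Nov 8, 1649 (2365 left).
−365 (one year) → Nov 8, 1648 (2000 left).
−366 (one year; includes Feb 29, 1648) → Nov 8, 1647 (1634 left).
−365 (one year) → Nov 8, 1646 (1269 left).
−365 (one year) → Nov 8, 1645 (904 left).
−365 (one year) → Nov 8, 1644 (539 left).
−366 (one year; includes Feb 29, 1644) → Nov 8, 1643 (173 left).
−8 → Oct 31, 1643 (end of Oct, 31 days; 165 left).
−31 → Sep 30, 1643 (end of Sep, 30 days; 134 left).
−30 → Aug 31, 1643 (end of Aug, 31 days; 104 left).
−31 → Jul 31, 1643 (end of Jul, 31 days; 73 left).
−31 → Jun 30, 1643 (end of Jun, 30 days; 42 left).
−30 → May 31, 1643 (end of May, 31 days; 12 left).
−12 → May 19, 1643.

May 19, 1643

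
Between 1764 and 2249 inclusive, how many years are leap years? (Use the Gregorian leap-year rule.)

118

Multiples of 4 in [1764,2249]: 122.
Of those, multiples of 100: 5 (not leap unless ÷400).
Multiples of 400: 1.
Leap years = 122 − 5 + 1 = 118.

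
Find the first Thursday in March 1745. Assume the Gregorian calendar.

March 1, 1745 is a Monday.
The first Thursday is therefore March 4 (3 days later).

March 4, 1745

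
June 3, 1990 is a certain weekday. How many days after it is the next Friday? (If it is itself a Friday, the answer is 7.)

Jun 3, 1990 is a Sunday.
From Sunday to the next Friday is 5 days.

5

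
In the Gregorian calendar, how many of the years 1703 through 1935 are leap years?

Multiples of 4 in [1703,1935]: 58.
Of those, multiples of 100: 2 (not leap unless ÷400).
Multiples of 400: 0.
Leap years = 58 − 2 + 0 = 56.

56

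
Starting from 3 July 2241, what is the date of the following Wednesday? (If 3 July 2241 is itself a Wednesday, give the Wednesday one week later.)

July 7, 2241

Jul 3, 2241 is a Saturday.
From Saturday to the next Wednesday is 4 days.
Jul 3, 2241 + 4 = Jul 7, 2241.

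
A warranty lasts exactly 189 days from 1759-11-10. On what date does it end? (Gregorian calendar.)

May 17, 1760

Nov has 30 days: +21 → Dec 1, 1759 (168 left).
Dec has 31 days: +31 → Jan 1, 1760 (137 left).
Jan has 31 days: +31 → Feb 1, 1760 (106 left).
Feb has 29 days: +29 → Mar 1, 1760 (77 left).
Mar has 31 days: +31 → Apr 1, 1760 (46 left).
Apr has 30 days: +30 → May 1, 1760 (16 left).
+16 → May 17, 1760.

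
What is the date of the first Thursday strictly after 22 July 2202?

Jul 22, 2202 is a Thursday.
From Thursday to the next Thursday is 7 days.
Jul 22, 2202 + 7 = Jul 29, 2202.

July 29, 2202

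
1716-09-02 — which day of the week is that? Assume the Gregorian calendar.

Doomsday rule: the anchor day for the 1700s is Sunday. For year 16: 16÷12 = 1 r 4, and 4÷4 = 1, so 1+4+1 = 6.
Sunday + 6 ≡ Saturday — that's 1716's doomsday.
In September the doomsday date is Sep 5.
Sep 2 is 3 days before Sep 5; 3 mod 7 = 3, so Saturday − 3 = Wednesday.

Wednesday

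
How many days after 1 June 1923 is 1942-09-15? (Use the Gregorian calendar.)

7046

Jun 1, 1923 → Jun 1, 1924: 366 days (Feb 29, 1924 is in that span).
Jun 1, 1924 → Jun 1, 1925: 365 days.
Jun 1, 1925 → Jun 1, 1926: 365 days.
Jun 1, 1926 → Jun 1, 1927: 365 days.
Jun 1, 1927 → Jun 1, 1928: 366 days (Feb 29, 1928 is in that span).
Jun 1, 1928 → Jun 1, 1929: 365 days.
Jun 1, 1929 → Jun 1, 1930: 365 days.
Jun 1, 1930 → Jun 1, 1931: 365 days.
Jun 1, 1931 → Jun 1, 1932: 366 days (Feb 29, 1932 is in that span).
Jun 1, 1932 → Jun 1, 1933: 365 days.
Jun 1, 1933 → Jun 1, 1934: 365 days.
Jun 1, 1934 → Jun 1, 1935: 365 days.
Jun 1, 1935 → Jun 1, 1936: 366 days (Feb 29, 1936 is in that span).
Jun 1, 1936 → Jun 1, 1937: 365 days.
Jun 1, 1937 → Jun 1, 1938: 365 days.
Jun 1, 1938 → Jun 1, 1939: 365 days.
Jun 1, 1939 → Jun 1, 1940: 366 days (Feb 29, 1940 is in that span).
Jun 1, 1940 → Jun 1, 1941: 365 days.
Jun 1, 1941 → Jun 1, 1942: 365 days.
Jun 1, 1942 → Jul 1, 1942: 30 days (June has 30).
Jul 1, 1942 → Aug 1, 1942: 31 days (July has 31).
Aug 1, 1942 → Sep 1, 1942: 31 days (August has 31).
Sep 1, 1942 → Sep 15, 1942: 14 days.
Total: 7046 days.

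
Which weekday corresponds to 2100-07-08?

Thursday

Doomsday rule: the anchor day for the 2100s is Sunday. For year 00: 0÷12 = 0 r 0, and 0÷4 = 0, so 0+0+0 = 0.
Sunday + 0 ≡ Sunday — that's 2100's doomsday.
In July the doomsday date is Jul 11.
Jul 8 is 3 days before Jul 11; 3 mod 7 = 3, so Sunday − 3 = Thursday.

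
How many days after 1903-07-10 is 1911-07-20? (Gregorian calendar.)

Jul 10, 1903 → Jul 10, 1904: 366 days (Feb 29, 1904 is in that span).
Jul 10, 1904 → Jul 10, 1905: 365 days.
Jul 10, 1905 → Jul 10, 1906: 365 days.
Jul 10, 1906 → Jul 10, 1907: 365 days.
Jul 10, 1907 → Jul 10, 1908: 366 days (Feb 29, 1908 is in that span).
Jul 10, 1908 → Jul 10, 1909: 365 days.
Jul 10, 1909 → Jul 10, 1910: 365 days.
Jul 10, 1910 → Aug 10, 1910: 31 days (July has 31).
Aug 10, 1910 → Sep 10, 1910: 31 days (August has 31).
Sep 10, 1910 → Oct 10, 1910: 30 days (September has 30).
Oct 10, 1910 → Nov 10, 1910: 31 days (October has 31).
Nov 10, 1910 → Dec 10, 1910: 30 days (November has 30).
Dec 10, 1910 → Jan 10, 1911: 31 days (December has 31).
Jan 10, 1911 → Feb 10, 1911: 31 days (January has 31).
Feb 10, 1911 → Mar 10, 1911: 28 days (February has 28).
Mar 10, 1911 → Apr 10, 1911: 31 days (March has 31).
Apr 10, 1911 → May 10, 1911: 30 days (April has 30).
May 10, 1911 → Jun 10, 1911: 31 days (May has 31).
Jun 10, 1911 → Jul 10, 1911: 30 days (June has 30).
Jul 10, 1911 → Jul 20, 1911: 10 days.
Total: 2932 days.

2932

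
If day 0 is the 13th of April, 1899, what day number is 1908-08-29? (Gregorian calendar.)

3425

Apr 13, 1899 → Apr 13, 1900: 365 days.
Apr 13, 1900 → Apr 13, 1901: 365 days.
Apr 13, 1901 → Apr 13, 1902: 365 days.
Apr 13, 1902 → Apr 13, 1903: 365 days.
Apr 13, 1903 → Apr 13, 1904: 366 days (Feb 29, 1904 is in that span).
Apr 13, 1904 → Apr 13, 1905: 365 days.
Apr 13, 1905 → Apr 13, 1906: 365 days.
Apr 13, 1906 → Apr 13, 1907: 365 days.
Apr 13, 1907 → Apr 13, 1908: 366 days (Feb 29, 1908 is in that span).
Apr 13, 1908 → May 13, 1908: 30 days (April has 30).
May 13, 1908 → Jun 13, 1908: 31 days (May has 31).
Jun 13, 1908 → Jul 13, 1908: 30 days (June has 30).
Jul 13, 1908 → Aug 13, 1908: 31 days (July has 31).
Aug 13, 1908 → Aug 29, 1908: 16 days.
Total: 3425 days.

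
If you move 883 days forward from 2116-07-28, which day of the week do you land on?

Jul 28, 2116 is a Tuesday.
883 mod 7 = 1, so 883 days after a Tuesday is Tuesday + 1 = Wednesday.

Wednesday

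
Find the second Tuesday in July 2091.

July 10, 2091

July 1, 2091 is a Sunday.
The first Tuesday is therefore July 3 (2 days later).
The second Tuesday is 3 + 1×7 = July 10.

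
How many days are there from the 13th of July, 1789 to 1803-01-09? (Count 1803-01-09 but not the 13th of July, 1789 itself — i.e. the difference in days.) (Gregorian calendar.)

Jul 13, 1789 → Jul 13, 1790: 365 days.
Jul 13, 1790 → Jul 13, 1791: 365 days.
Jul 13, 1791 → Jul 13, 1792: 366 days (Feb 29, 1792 is in that span).
Jul 13, 1792 → Jul 13, 1793: 365 days.
Jul 13, 1793 → Jul 13, 1794: 365 days.
Jul 13, 1794 → Jul 13, 1795: 365 days.
Jul 13, 1795 → Jul 13, 1796: 366 days (Feb 29, 1796 is in that span).
Jul 13, 1796 → Jul 13, 1797: 365 days.
Jul 13, 1797 → Jul 13, 1798: 365 days.
Jul 13, 1798 → Jul 13, 1799: 365 days.
Jul 13, 1799 → Jul 13, 1800: 365 days.
Jul 13, 1800 → Jul 13, 1801: 365 days.
Jul 13, 1801 → Jul 13, 1802: 365 days.
Jul 13, 1802 → Aug 13, 1802: 31 days (July has 31).
Aug 13, 1802 → Sep 13, 1802: 31 days (August has 31).
Sep 13, 1802 → Oct 13, 1802: 30 days (September has 30).
Oct 13, 1802 → Nov 13, 1802: 31 days (October has 31).
Nov 13, 1802 → Dec 13, 1802: 30 days (November has 30).
Dec 13, 1802 → Jan 9, 1803: 27 days.
Total: 4927 days.

4927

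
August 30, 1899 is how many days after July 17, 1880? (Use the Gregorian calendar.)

Jul 17, 1880 → Jul 17, 1881: 365 days.
Jul 17, 1881 → Jul 17, 1882: 365 days.
Jul 17, 1882 → Jul 17, 1883: 365 days.
Jul 17, 1883 → Jul 17, 1884: 366 days (Feb 29, 1884 is in that span).
Jul 17, 1884 → Jul 17, 1885: 365 days.
Jul 17, 1885 → Jul 17, 1886: 365 days.
Jul 17, 1886 → Jul 17, 1887: 365 days.
Jul 17, 1887 → Jul 17, 1888: 366 days (Feb 29, 1888 is in that span).
Jul 17, 1888 → Jul 17, 1889: 365 days.
Jul 17, 1889 → Jul 17, 1890: 365 days.
Jul 17, 1890 → Jul 17, 1891: 365 days.
Jul 17, 1891 → Jul 17, 1892: 366 days (Feb 29, 1892 is in that span).
Jul 17, 1892 → Jul 17, 1893: 365 days.
Jul 17, 1893 → Jul 17, 1894: 365 days.
Jul 17, 1894 → Jul 17, 1895: 365 days.
Jul 17, 1895 → Jul 17, 1896: 366 days (Feb 29, 1896 is in that span).
Jul 17, 1896 → Jul 17, 1897: 365 days.
Jul 17, 1897 → Jul 17, 1898: 365 days.
Jul 17, 1898 → Jul 17, 1899: 365 days.
Jul 17, 1899 → Aug 17, 1899: 31 days (July has 31).
Aug 17, 1899 → Aug 30, 1899: 13 days.
Total: 6983 days.

6983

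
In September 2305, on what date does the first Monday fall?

September 1, 2305 is a Friday.
The first Monday is therefore September 4 (3 days later).

September 4, 2305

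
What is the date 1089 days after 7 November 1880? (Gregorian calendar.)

November 1, 1883

+365 (one year) → Nov 7, 1881 (724 left).
+365 (one year) → Nov 7, 1882 (359 left).
Nov has 30 days: +24 → Dec 1, 1882 (335 left).
Dec has 31 days: +31 → Jan 1, 1883 (304 left).
Jan has 31 days: +31 → Feb 1, 1883 (273 left).
Feb has 28 days: +28 → Mar 1, 1883 (245 left).
Mar has 31 days: +31 → Apr 1, 1883 (214 left).
Apr has 30 days: +30 → May 1, 1883 (184 left).
May has 31 days: +31 → Jun 1, 1883 (153 left).
Jun has 30 days: +30 → Jul 1, 1883 (123 left).
Jul has 31 days: +31 → Aug 1, 1883 (92 left).
Aug has 31 days: +31 → Sep 1, 1883 (61 left).
Sep has 30 days: +30 → Oct 1, 1883 (31 left).
Oct has 31 days: +31 → Nov 1, 1883 (0 left).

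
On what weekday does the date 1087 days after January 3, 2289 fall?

Jan 3, 2289 is a Thursday.
1087 mod 7 = 2, so 1087 days after a Thursday is Thursday + 2 = Saturday.

Saturday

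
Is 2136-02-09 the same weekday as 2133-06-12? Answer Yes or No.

No

From Jun 12, 2133 to Feb 9, 2136 is 972 days.
972 mod 7 = 6, so they are different weekdays.
(Jun 12, 2133 is a Friday; Feb 9, 2136 is a Thursday.)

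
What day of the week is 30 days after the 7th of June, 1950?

First find the weekday of Jun 7, 1950. Doomsday rule: the anchor day for the 1900s is Wednesday. For year 50: 50÷12 = 4 r 2, and 2÷4 = 0, so 4+2+0 = 6.
Wednesday + 6 ≡ Tuesday — that's 1950's doomsday.
In June the doomsday date is Jun 6.
Jun 7 is 1 day after Jun 6; 1 mod 7 = 1, so Tuesday + 1 = Wednesday.
30 mod 7 = 2, so 30 days after a Wednesday is Wednesday + 2 = Friday.

Friday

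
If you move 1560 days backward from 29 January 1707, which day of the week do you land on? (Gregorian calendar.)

Sunday

Jan 29, 1707 is a Saturday.
1560 mod 7 = 6, so 1560 days before a Saturday is Saturday − 6 = Sunday.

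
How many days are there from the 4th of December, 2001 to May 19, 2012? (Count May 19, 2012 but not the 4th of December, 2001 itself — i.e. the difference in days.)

Dec 4, 2001 → Dec 4, 2002: 365 days.
Dec 4, 2002 → Dec 4, 2003: 365 days.
Dec 4, 2003 → Dec 4, 2004: 366 days (Feb 29, 2004 is in that span).
Dec 4, 2004 → Dec 4, 2005: 365 days.
Dec 4, 2005 → Dec 4, 2006: 365 days.
Dec 4, 2006 → Dec 4, 2007: 365 days.
Dec 4, 2007 → Dec 4, 2008: 366 days (Feb 29, 2008 is in that span).
Dec 4, 2008 → Dec 4, 2009: 365 days.
Dec 4, 2009 → Dec 4, 2010: 365 days.
Dec 4, 2010 → Dec 4, 2011: 365 days.
Dec 4, 2011 → Jan 4, 2012: 31 days (December has 31).
Jan 4, 2012 → Feb 4, 2012: 31 days (January has 31).
Feb 4, 2012 → Mar 4, 2012: 29 days (February has 29).
Mar 4, 2012 → Apr 4, 2012: 31 days (March has 31).
Apr 4, 2012 → May 4, 2012: 30 days (April has 30).
May 4, 2012 → May 19, 2012: 15 days.
Total: 3819 days.

3819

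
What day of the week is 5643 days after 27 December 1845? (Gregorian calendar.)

Dec 27, 1845 is a Saturday.
5643 mod 7 = 1, so 5643 days after a Saturday is Saturday + 1 = Sunday.

Sunday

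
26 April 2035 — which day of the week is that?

January 1, 2035 is a Monday.
Jan 1, 2035 → Feb 1, 2035: 31 days (January has 31).
Feb 1, 2035 → Mar 1, 2035: 28 days (February has 28).
Mar 1, 2035 → Apr 1, 2035: 31 days (March has 31).
Apr 1, 2035 → Apr 26, 2035: 25 days.
Total: 115 days.
115 mod 7 = 3, so Monday + 3 = Thursday.

Thursday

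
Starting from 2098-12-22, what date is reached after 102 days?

Dec has 31 days: +10 → Jan 1, 2099 (92 left).
Jan has 31 days: +31 → Feb 1, 2099 (61 left).
Feb has 28 days: +28 → Mar 1, 2099 (33 left).
Mar has 31 days: +31 → Apr 1, 2099 (2 left).
+2 → Apr 3, 2099.

April 3, 2099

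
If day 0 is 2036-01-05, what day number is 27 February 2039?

Jan 5, 2036 → Jan 5, 2037: 366 days (Feb 29, 2036 is in that span).
Jan 5, 2037 → Jan 5, 2038: 365 days.
Jan 5, 2038 → Jan 5, 2039: 365 days.
Jan 5, 2039 → Feb 5, 2039: 31 days (January has 31).
Feb 5, 2039 → Feb 27, 2039: 22 days.
Total: 1149 days.

1149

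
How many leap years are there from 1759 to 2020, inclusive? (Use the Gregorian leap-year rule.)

Multiples of 4 in [1759,2020]: 66.
Of those, multiples of 100: 3 (not leap unless ÷400).
Multiples of 400: 1.
Leap years = 66 − 3 + 1 = 64.

64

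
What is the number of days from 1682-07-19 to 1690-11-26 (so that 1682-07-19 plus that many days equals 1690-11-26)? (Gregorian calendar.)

Jul 19, 1682 → Jul 19, 1683: 365 days.
Jul 19, 1683 → Jul 19, 1684: 366 days (Feb 29, 1684 is in that span).
Jul 19, 1684 → Jul 19, 1685: 365 days.
Jul 19, 1685 → Jul 19, 1686: 365 days.
Jul 19, 1686 → Jul 19, 1687: 365 days.
Jul 19, 1687 → Jul 19, 1688: 366 days (Feb 29, 1688 is in that span).
Jul 19, 1688 → Jul 19, 1689: 365 days.
Jul 19, 1689 → Jul 19, 1690: 365 days.
Jul 19, 1690 → Aug 19, 1690: 31 days (July has 31).
Aug 19, 1690 → Sep 19, 1690: 31 days (August has 31).
Sep 19, 1690 → Oct 19, 1690: 30 days (September has 30).
Oct 19, 1690 → Nov 19, 1690: 31 days (October has 31).
Nov 19, 1690 → Nov 26, 1690: 7 days.
Total: 3052 days.

3052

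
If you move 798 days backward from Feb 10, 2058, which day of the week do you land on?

Sunday

First find the weekday of Feb 10, 2058. Doomsday rule: the anchor day for the 2000s is Tuesday. For year 58: 58÷12 = 4 r 10, and 10÷4 = 2, so 4+10+2 = 16.
Tuesday + 16 ≡ Thursday — that's 2058's doomsday.
In February the doomsday date is Feb 28 (2058 is not a leap year).
Feb 10 is 18 days before Feb 28; 18 mod 7 = 4, so Thursday − 4 = Sunday.
798 mod 7 = 0, so 798 days before a Sunday is Sunday − 0 = Sunday.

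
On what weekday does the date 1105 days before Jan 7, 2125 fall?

Jan 7, 2125 is a Sunday.
1105 mod 7 = 6, so 1105 days before a Sunday is Sunday − 6 = Monday.

Monday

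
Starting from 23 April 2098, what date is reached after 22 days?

Apr has 30 days: +8 → May 1, 2098 (14 left).
+14 → May 15, 2098.

May 15, 2098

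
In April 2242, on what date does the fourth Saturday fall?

April 1, 2242 is a Friday.
The first Saturday is therefore April 2 (1 days later).
The fourth Saturday is 2 + 3×7 = April 23.

April 23, 2242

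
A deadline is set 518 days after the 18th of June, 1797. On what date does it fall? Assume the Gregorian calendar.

+365 (one year) → Jun 18, 1798 (153 left).
Jun has 30 days: +13 → Jul 1, 1798 (140 left).
Jul has 31 days: +31 → Aug 1, 1798 (109 left).
Aug has 31 days: +31 → Sep 1, 1798 (78 left).
Sep has 30 days: +30 → Oct 1, 1798 (48 left).
Oct has 31 days: +31 → Nov 1, 1798 (17 left).
+17 → Nov 18, 1798.

November 18, 1798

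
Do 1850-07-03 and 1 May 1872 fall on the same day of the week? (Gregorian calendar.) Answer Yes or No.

Yes

From Jul 3, 1850 to May 1, 1872 is 7973 days.
7973 mod 7 = 0, so they are the same weekday.
(Jul 3, 1850 is a Wednesday; May 1, 1872 is a Wednesday.)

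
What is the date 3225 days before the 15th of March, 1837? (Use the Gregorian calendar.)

−365 (one year) → Mar 15, 1836 (2860 left).
−366 (one year; includes Feb 29, 1836) → Mar 15, 1835 (2494 left).
−365 (one year) → Mar 15, 1834 (2129 left).
−365 (one year) → Mar 15, 1833 (1764 left).
−365 (one year) → Mar 15, 1832 (1399 left).
−366 (one year; includes Feb 29, 1832) → Mar 15, 1831 (1033 left).
−365 (one year) → Mar 15, 1830 (668 left).
−365 (one year) → Mar 15, 1829 (303 left).
−15 → Feb 28, 1829 (end of Feb, 28 days; 288 left).
−28 → Jan 31, 1829 (end of Jan, 31 days; 260 left).
−31 → Dec 31, 1828 (end of Dec, 31 days; 229 left).
−31 → Nov 30, 1828 (end of Nov, 30 days; 198 left).
−30 → Oct 31, 1828 (end of Oct, 31 days; 168 left).
−31 → Sep 30, 1828 (end of Sep, 30 days; 137 left).
−30 → Aug 31, 1828 (end of Aug, 31 days; 107 left).
−31 → Jul 31, 1828 (end of Jul, 31 days; 76 left).
−31 → Jun 30, 1828 (end of Jun, 30 days; 45 left).
−30 → May 31, 1828 (end of May, 31 days; 15 left).
−15 → May 16, 1828.

May 16, 1828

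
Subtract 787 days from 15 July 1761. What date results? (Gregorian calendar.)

May 20, 1759

−365 (one year) → Jul 15, 1760 (422 left).
−366 (one year; includes Feb 29, 1760) → Jul 15, 1759 (56 left).
−15 → Jun 30, 1759 (end of Jun, 30 days; 41 left).
−30 → May 31, 1759 (end of May, 31 days; 11 left).
−11 → May 20, 1759.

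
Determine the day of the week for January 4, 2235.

Sunday

Doomsday rule: the anchor day for the 2200s is Friday. For year 35: 35÷12 = 2 r 11, and 11÷4 = 2, so 2+11+2 = 15.
Friday + 15 ≡ Saturday — that's 2235's doomsday.
In January the doomsday date is Jan 3 (2235 is not a leap year).
Jan 4 is 1 day after Jan 3; 1 mod 7 = 1, so Saturday + 1 = Sunday.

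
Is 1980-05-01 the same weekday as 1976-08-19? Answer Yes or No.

Yes

From Aug 19, 1976 to May 1, 1980 is 1351 days.
1351 mod 7 = 0, so they are the same weekday.
(Aug 19, 1976 is a Thursday; May 1, 1980 is a Thursday.)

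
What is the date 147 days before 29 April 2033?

December 3, 2032

−29 → Mar 31, 2033 (end of Mar, 31 days; 118 left).
−31 → Feb 28, 2033 (end of Feb, 28 days; 87 left).
−28 → Jan 31, 2033 (end of Jan, 31 days; 59 left).
−31 → Dec 31, 2032 (end of Dec, 31 days; 28 left).
−28 → Dec 3, 2032.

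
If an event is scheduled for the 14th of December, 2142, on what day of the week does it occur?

Doomsday rule: the anchor day for the 2100s is Sunday. For year 42: 42÷12 = 3 r 6, and 6÷4 = 1, so 3+6+1 = 10.
Sunday + 10 ≡ Wednesday — that's 2142's doomsday.
In December the doomsday date is Dec 12.
Dec 14 is 2 days after Dec 12; 2 mod 7 = 2, so Wednesday + 2 = Friday.

Friday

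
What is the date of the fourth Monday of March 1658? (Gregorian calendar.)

March 25, 1658

March 1, 1658 is a Friday.
The first Monday is therefore March 4 (3 days later).
The fourth Monday is 4 + 3×7 = March 25.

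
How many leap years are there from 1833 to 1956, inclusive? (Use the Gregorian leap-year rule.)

Multiples of 4 in [1833,1956]: 31.
Of those, multiples of 100: 1 (not leap unless ÷400).
Multiples of 400: 0.
Leap years = 31 − 1 + 0 = 30.

30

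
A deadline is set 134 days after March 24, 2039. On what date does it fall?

August 5, 2039

Mar has 31 days: +8 → Apr 1, 2039 (126 left).
Apr has 30 days: +30 → May 1, 2039 (96 left).
May has 31 days: +31 → Jun 1, 2039 (65 left).
Jun has 30 days: +30 → Jul 1, 2039 (35 left).
Jul has 31 days: +31 → Aug 1, 2039 (4 left).
+4 → Aug 5, 2039.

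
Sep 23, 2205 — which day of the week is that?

Monday

Doomsday rule: the anchor day for the 2200s is Friday. For year 05: 5÷12 = 0 r 5, and 5÷4 = 1, so 0+5+1 = 6.
Friday + 6 ≡ Thursday — that's 2205's doomsday.
In September the doomsday date is Sep 5.
Sep 23 is 18 days after Sep 5; 18 mod 7 = 4, so Thursday + 4 = Monday.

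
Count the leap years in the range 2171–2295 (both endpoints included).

Multiples of 4 in [2171,2295]: 31.
Of those, multiples of 100: 1 (not leap unless ÷400).
Multiples of 400: 0.
Leap years = 31 − 1 + 0 = 30.

30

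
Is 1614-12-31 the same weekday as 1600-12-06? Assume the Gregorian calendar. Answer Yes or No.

Yes

From Dec 6, 1600 to Dec 31, 1614 is 5138 days.
5138 mod 7 = 0, so they are the same weekday.
(Dec 6, 1600 is a Wednesday; Dec 31, 1614 is a Wednesday.)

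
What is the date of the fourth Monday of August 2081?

August 1, 2081 is a Friday.
The first Monday is therefore August 4 (3 days later).
The fourth Monday is 4 + 3×7 = August 25.

August 25, 2081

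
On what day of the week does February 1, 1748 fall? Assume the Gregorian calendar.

Doomsday rule: the anchor day for the 1700s is Sunday. For year 48: 48÷12 = 4 r 0, and 0÷4 = 0, so 4+0+0 = 4.
Sunday + 4 ≡ Thursday — that's 1748's doomsday.
In February the doomsday date is Feb 29 (1748 is a leap year (divisible by 4)).
Feb 1 is 28 days before Feb 29; 28 mod 7 = 0, so Thursday − 0 = Thursday.

Thursday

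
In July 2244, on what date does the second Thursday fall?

July 1, 2244 is a Monday.
The first Thursday is therefore July 4 (3 days later).
The second Thursday is 4 + 1×7 = July 11.

July 11, 2244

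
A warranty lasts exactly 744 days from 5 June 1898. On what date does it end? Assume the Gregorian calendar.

June 19, 1900

+365 (one year) → Jun 5, 1899 (379 left).
Jun has 30 days: +26 → Jul 1, 1899 (353 left).
Jul has 31 days: +31 → Aug 1, 1899 (322 left).
Aug has 31 days: +31 → Sep 1, 1899 (291 left).
Sep has 30 days: +30 → Oct 1, 1899 (261 left).
Oct has 31 days: +31 → Nov 1, 1899 (230 left).
Nov has 30 days: +30 → Dec 1, 1899 (200 left).
Dec has 31 days: +31 → Jan 1, 1900 (169 left).
Jan has 31 days: +31 → Feb 1, 1900 (138 left).
Feb has 28 days: +28 → Mar 1, 1900 (110 left).
Mar has 31 days: +31 → Apr 1, 1900 (79 left).
Apr has 30 days: +30 → May 1, 1900 (49 left).
May has 31 days: +31 → Jun 1, 1900 (18 left).
+18 → Jun 19, 1900.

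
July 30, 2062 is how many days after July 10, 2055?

Jul 10, 2055 → Jul 10, 2056: 366 days (Feb 29, 2056 is in that span).
Jul 10, 2056 → Jul 10, 2057: 365 days.
Jul 10, 2057 → Jul 10, 2058: 365 days.
Jul 10, 2058 → Jul 10, 2059: 365 days.
Jul 10, 2059 → Jul 10, 2060: 366 days (Feb 29, 2060 is in that span).
Jul 10, 2060 → Jul 10, 2061: 365 days.
Jul 10, 2061 → Aug 10, 2061: 31 days (July has 31).
Aug 10, 2061 → Sep 10, 2061: 31 days (August has 31).
Sep 10, 2061 → Oct 10, 2061: 30 days (September has 30).
Oct 10, 2061 → Nov 10, 2061: 31 days (October has 31).
Nov 10, 2061 → Dec 10, 2061: 30 days (November has 30).
Dec 10, 2061 → Jan 10, 2062: 31 days (December has 31).
Jan 10, 2062 → Feb 10, 2062: 31 days (January has 31).
Feb 10, 2062 → Mar 10, 2062: 28 days (February has 28).
Mar 10, 2062 → Apr 10, 2062: 31 days (March has 31).
Apr 10, 2062 → May 10, 2062: 30 days (April has 30).
May 10, 2062 → Jun 10, 2062: 31 days (May has 31).
Jun 10, 2062 → Jul 10, 2062: 30 days (June has 30).
Jul 10, 2062 → Jul 30, 2062: 20 days.
Total: 2577 days.

2577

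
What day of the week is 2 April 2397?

Wednesday

Doomsday rule: the anchor day for the 2300s is Wednesday. For year 97: 97÷12 = 8 r 1, and 1÷4 = 0, so 8+1+0 = 9.
Wednesday + 9 ≡ Friday — that's 2397's doomsday.
In April the doomsday date is Apr 4.
Apr 2 is 2 days before Apr 4; 2 mod 7 = 2, so Friday − 2 = Wednesday.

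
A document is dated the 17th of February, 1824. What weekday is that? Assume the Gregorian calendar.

Doomsday rule: the anchor day for the 1800s is Friday. For year 24: 24÷12 = 2 r 0, and 0÷4 = 0, so 2+0+0 = 2.
Friday + 2 ≡ Sunday — that's 1824's doomsday.
In February the doomsday date is Feb 29 (1824 is a leap year (divisible by 4)).
Feb 17 is 12 days before Feb 29; 12 mod 7 = 5, so Sunday − 5 = Tuesday.

Tuesday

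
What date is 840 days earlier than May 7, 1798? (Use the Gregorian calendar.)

−365 (one year) → May 7, 1797 (475 left).
−365 (one year) → May 7, 1796 (110 left).
−7 → Apr 30, 1796 (end of Apr, 30 days; 103 left).
−30 → Mar 31, 1796 (end of Mar, 31 days; 73 left).
−31 → Feb 29, 1796 (end of Feb, 29 days; 42 left).
−29 → Jan 31, 1796 (end of Jan, 31 days; 13 left).
−13 → Jan 18, 1796.

January 18, 1796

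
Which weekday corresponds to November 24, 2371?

Wednesday

Doomsday rule: the anchor day for the 2300s is Wednesday. For year 71: 71÷12 = 5 r 11, and 11÷4 = 2, so 5+11+2 = 18.
Wednesday + 18 ≡ Sunday — that's 2371's doomsday.
In November the doomsday date is Nov 7.
Nov 24 is 17 days after Nov 7; 17 mod 7 = 3, so Sunday + 3 = Wednesday.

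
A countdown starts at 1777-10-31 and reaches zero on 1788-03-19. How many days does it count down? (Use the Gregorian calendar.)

3792

Oct 31, 1777 → Oct 31, 1778: 365 days.
Oct 31, 1778 → Oct 31, 1779: 365 days.
Oct 31, 1779 → Oct 31, 1780: 366 days (Feb 29, 1780 is in that span).
Oct 31, 1780 → Oct 31, 1781: 365 days.
Oct 31, 1781 → Oct 31, 1782: 365 days.
Oct 31, 1782 → Oct 31, 1783: 365 days.
Oct 31, 1783 → Oct 31, 1784: 366 days (Feb 29, 1784 is in that span).
Oct 31, 1784 → Oct 31, 1785: 365 days.
Oct 31, 1785 → Oct 31, 1786: 365 days.
Oct 31, 1786 → Oct 31, 1787: 365 days.
Oct 31, 1787 → Nov 30, 1787: 30 days (October has 31).
Nov 30, 1787 → Dec 30, 1787: 30 days (November has 30).
Dec 30, 1787 → Jan 30, 1788: 31 days (December has 31).
Jan 30, 1788 → Feb 29, 1788: 30 days (January has 31).
Feb 29, 1788 → Mar 19, 1788: 19 days.
Total: 3792 days.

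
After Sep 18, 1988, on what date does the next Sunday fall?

September 25, 1988

Sep 18, 1988 is a Sunday.
From Sunday to the next Sunday is 7 days.
Sep 18, 1988 + 7 = Sep 25, 1988.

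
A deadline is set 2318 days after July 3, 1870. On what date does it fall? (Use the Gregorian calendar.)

November 6, 1876

+365 (one year) → Jul 3, 1871 (1953 left).
+366 (one year; includes Feb 29, 1872) → Jul 3, 1872 (1587 left).
+365 (one year) → Jul 3, 1873 (1222 left).
+365 (one year) → Jul 3, 1874 (857 left).
+365 (one year) → Jul 3, 1875 (492 left).
+366 (one year; includes Feb 29, 1876) → Jul 3, 1876 (126 left).
Jul has 31 days: +29 → Aug 1, 1876 (97 left).
Aug has 31 days: +31 → Sep 1, 1876 (66 left).
Sep has 30 days: +30 → Oct 1, 1876 (36 left).
Oct has 31 days: +31 → Nov 1, 1876 (5 left).
+5 → Nov 6, 1876.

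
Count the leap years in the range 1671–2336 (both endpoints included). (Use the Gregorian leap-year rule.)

161

Multiples of 4 in [1671,2336]: 167.
Of those, multiples of 100: 7 (not leap unless ÷400).
Multiples of 400: 1.
Leap years = 167 − 7 + 1 = 161.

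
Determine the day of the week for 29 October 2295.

Doomsday rule: the anchor day for the 2200s is Friday. For year 95: 95÷12 = 7 r 11, and 11÷4 = 2, so 7+11+2 = 20.
Friday + 20 ≡ Thursday — that's 2295's doomsday.
In October the doomsday date is Oct 10.
Oct 29 is 19 days after Oct 10; 19 mod 7 = 5, so Thursday + 5 = Tuesday.

Tuesday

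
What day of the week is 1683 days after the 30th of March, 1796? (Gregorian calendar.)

Saturday

First find the weekday of Mar 30, 1796. Doomsday rule: the anchor day for the 1700s is Sunday. For year 96: 96÷12 = 8 r 0, and 0÷4 = 0, so 8+0+0 = 8.
Sunday + 8 ≡ Monday — that's 1796's doomsday.
In March the doomsday date is Mar 14.
Mar 30 is 16 days after Mar 14; 16 mod 7 = 2, so Monday + 2 = Wednesday.
1683 mod 7 = 3, so 1683 days after a Wednesday is Wednesday + 3 = Saturday.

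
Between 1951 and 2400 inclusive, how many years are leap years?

Multiples of 4 in [1951,2400]: 113.
Of those, multiples of 100: 5 (not leap unless ÷400).
Multiples of 400: 2.
Leap years = 113 − 5 + 2 = 110.

110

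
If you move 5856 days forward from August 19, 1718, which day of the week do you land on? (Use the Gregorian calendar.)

First find the weekday of Aug 19, 1718. Doomsday rule: the anchor day for the 1700s is Sunday. For year 18: 18÷12 = 1 r 6, and 6÷4 = 1, so 1+6+1 = 8.
Sunday + 8 ≡ Monday — that's 1718's doomsday.
In August the doomsday date is Aug 8.
Aug 19 is 11 days after Aug 8; 11 mod 7 = 4, so Monday + 4 = Friday.
5856 mod 7 = 4, so 5856 days after a Friday is Friday + 4 = Tuesday.

Tuesday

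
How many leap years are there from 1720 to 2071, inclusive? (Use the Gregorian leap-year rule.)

Multiples of 4 in [1720,2071]: 88.
Of those, multiples of 100: 3 (not leap unless ÷400).
Multiples of 400: 1.
Leap years = 88 − 3 + 1 = 86.

86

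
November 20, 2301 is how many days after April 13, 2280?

7890

Apr 13, 2280 → Apr 13, 2281: 365 days.
Apr 13, 2281 → Apr 13, 2282: 365 days.
Apr 13, 2282 → Apr 13, 2283: 365 days.
Apr 13, 2283 → Apr 13, 2284: 366 days (Feb 29, 2284 is in that span).
Apr 13, 2284 → Apr 13, 2285: 365 days.
Apr 13, 2285 → Apr 13, 2286: 365 days.
Apr 13, 2286 → Apr 13, 2287: 365 days.
Apr 13, 2287 → Apr 13, 2288: 366 days (Feb 29, 2288 is in that span).
Apr 13, 2288 → Apr 13, 2289: 365 days.
Apr 13, 2289 → Apr 13, 2290: 365 days.
Apr 13, 2290 → Apr 13, 2291: 365 days.
Apr 13, 2291 → Apr 13, 2292: 366 days (Feb 29, 2292 is in that span).
Apr 13, 2292 → Apr 13, 2293: 365 days.
Apr 13, 2293 → Apr 13, 2294: 365 days.
Apr 13, 2294 → Apr 13, 2295: 365 days.
Apr 13, 2295 → Apr 13, 2296: 366 days (Feb 29, 2296 is in that span).
Apr 13, 2296 → Apr 13, 2297: 365 days.
Apr 13, 2297 → Apr 13, 2298: 365 days.
Apr 13, 2298 → Apr 13, 2299: 365 days.
Apr 13, 2299 → Apr 13, 2300: 365 days.
Apr 13, 2300 → Apr 13, 2301: 365 days.
Apr 13, 2301 → May 13, 2301: 30 days (April has 30).
May 13, 2301 → Jun 13, 2301: 31 days (May has 31).
Jun 13, 2301 → Jul 13, 2301: 30 days (June has 30).
Jul 13, 2301 → Aug 13, 2301: 31 days (July has 31).
Aug 13, 2301 → Sep 13, 2301: 31 days (August has 31).
Sep 13, 2301 → Oct 13, 2301: 30 days (September has 30).
Oct 13, 2301 → Nov 13, 2301: 31 days (October has 31).
Nov 13, 2301 → Nov 20, 2301: 7 days.
Total: 7890 days.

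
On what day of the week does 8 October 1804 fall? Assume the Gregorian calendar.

Monday

Doomsday rule: the anchor day for the 1800s is Friday. For year 04: 4÷12 = 0 r 4, and 4÷4 = 1, so 0+4+1 = 5.
Friday + 5 ≡ Wednesday — that's 1804's doomsday.
In October the doomsday date is Oct 10.
Oct 8 is 2 days before Oct 10; 2 mod 7 = 2, so Wednesday − 2 = Monday.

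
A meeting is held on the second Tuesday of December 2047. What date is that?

December 1, 2047 is a Sunday.
The first Tuesday is therefore December 3 (2 days later).
The second Tuesday is 3 + 1×7 = December 10.

December 10, 2047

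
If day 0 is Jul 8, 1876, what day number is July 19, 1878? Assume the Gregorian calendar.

741

Jul 8, 1876 → Jul 8, 1877: 365 days.
Jul 8, 1877 → Aug 8, 1877: 31 days (July has 31).
Aug 8, 1877 → Sep 8, 1877: 31 days (August has 31).
Sep 8, 1877 → Oct 8, 1877: 30 days (September has 30).
Oct 8, 1877 → Nov 8, 1877: 31 days (October has 31).
Nov 8, 1877 → Dec 8, 1877: 30 days (November has 30).
Dec 8, 1877 → Jan 8, 1878: 31 days (December has 31).
Jan 8, 1878 → Feb 8, 1878: 31 days (January has 31).
Feb 8, 1878 → Mar 8, 1878: 28 days (February has 28).
Mar 8, 1878 → Apr 8, 1878: 31 days (March has 31).
Apr 8, 1878 → May 8, 1878: 30 days (April has 30).
May 8, 1878 → Jun 8, 1878: 31 days (May has 31).
Jun 8, 1878 → Jul 8, 1878: 30 days (June has 30).
Jul 8, 1878 → Jul 19, 1878: 11 days.
Total: 741 days.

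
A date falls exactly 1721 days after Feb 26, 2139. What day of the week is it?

Wednesday

Feb 26, 2139 is a Thursday.
1721 mod 7 = 6, so 1721 days after a Thursday is Thursday + 6 = Wednesday.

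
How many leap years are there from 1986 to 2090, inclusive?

26

Multiples of 4 in [1986,2090]: 26.
Of those, multiples of 100: 1 (not leap unless ÷400).
Multiples of 400: 1.
Leap years = 26 − 1 + 1 = 26.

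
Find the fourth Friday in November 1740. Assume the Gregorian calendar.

November 1, 1740 is a Tuesday.
The first Friday is therefore November 4 (3 days later).
The fourth Friday is 4 + 3×7 = November 25.

November 25, 1740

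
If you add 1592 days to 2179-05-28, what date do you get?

October 6, 2183

+366 (one year; includes Feb 29, 2180) → May 28, 2180 (1226 left).
+365 (one year) → May 28, 2181 (861 left).
+365 (one year) → May 28, 2182 (496 left).
+365 (one year) → May 28, 2183 (131 left).
May has 31 days: +4 → Jun 1, 2183 (127 left).
Jun has 30 days: +30 → Jul 1, 2183 (97 left).
Jul has 31 days: +31 → Aug 1, 2183 (66 left).
Aug has 31 days: +31 → Sep 1, 2183 (35 left).
Sep has 30 days: +30 → Oct 1, 2183 (5 left).
+5 → Oct 6, 2183.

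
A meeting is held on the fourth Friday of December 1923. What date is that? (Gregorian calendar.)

December 1, 1923 is a Saturday.
The first Friday is therefore December 7 (6 days later).
The fourth Friday is 7 + 3×7 = December 28.

December 28, 1923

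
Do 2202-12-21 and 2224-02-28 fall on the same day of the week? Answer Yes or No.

From Dec 21, 2202 to Feb 28, 2224 is 7739 days.
7739 mod 7 = 4, so they are different weekdays.
(Dec 21, 2202 is a Tuesday; Feb 28, 2224 is a Saturday.)

No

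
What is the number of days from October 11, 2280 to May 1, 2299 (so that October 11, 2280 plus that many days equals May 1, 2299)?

Oct 11, 2280 → Oct 11, 2281: 365 days.
Oct 11, 2281 → Oct 11, 2282: 365 days.
Oct 11, 2282 → Oct 11, 2283: 365 days.
Oct 11, 2283 → Oct 11, 2284: 366 days (Feb 29, 2284 is in that span).
Oct 11, 2284 → Oct 11, 2285: 365 days.
Oct 11, 2285 → Oct 11, 2286: 365 days.
Oct 11, 2286 → Oct 11, 2287: 365 days.
Oct 11, 2287 → Oct 11, 2288: 366 days (Feb 29, 2288 is in that span).
Oct 11, 2288 → Oct 11, 2289: 365 days.
Oct 11, 2289 → Oct 11, 2290: 365 days.
Oct 11, 2290 → Oct 11, 2291: 365 days.
Oct 11, 2291 → Oct 11, 2292: 366 days (Feb 29, 2292 is in that span).
Oct 11, 2292 → Oct 11, 2293: 365 days.
Oct 11, 2293 → Oct 11, 2294: 365 days.
Oct 11, 2294 → Oct 11, 2295: 365 days.
Oct 11, 2295 → Oct 11, 2296: 366 days (Feb 29, 2296 is in that span).
Oct 11, 2296 → Oct 11, 2297: 365 days.
Oct 11, 2297 → Oct 11, 2298: 365 days.
Oct 11, 2298 → Nov 11, 2298: 31 days (October has 31).
Nov 11, 2298 → Dec 11, 2298: 30 days (November has 30).
Dec 11, 2298 → Jan 11, 2299: 31 days (December has 31).
Jan 11, 2299 → Feb 11, 2299: 31 days (January has 31).
Feb 11, 2299 → Mar 11, 2299: 28 days (February has 28).
Mar 11, 2299 → Apr 11, 2299: 31 days (March has 31).
Apr 11, 2299 → May 1, 2299: 20 days.
Total: 6776 days.

6776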